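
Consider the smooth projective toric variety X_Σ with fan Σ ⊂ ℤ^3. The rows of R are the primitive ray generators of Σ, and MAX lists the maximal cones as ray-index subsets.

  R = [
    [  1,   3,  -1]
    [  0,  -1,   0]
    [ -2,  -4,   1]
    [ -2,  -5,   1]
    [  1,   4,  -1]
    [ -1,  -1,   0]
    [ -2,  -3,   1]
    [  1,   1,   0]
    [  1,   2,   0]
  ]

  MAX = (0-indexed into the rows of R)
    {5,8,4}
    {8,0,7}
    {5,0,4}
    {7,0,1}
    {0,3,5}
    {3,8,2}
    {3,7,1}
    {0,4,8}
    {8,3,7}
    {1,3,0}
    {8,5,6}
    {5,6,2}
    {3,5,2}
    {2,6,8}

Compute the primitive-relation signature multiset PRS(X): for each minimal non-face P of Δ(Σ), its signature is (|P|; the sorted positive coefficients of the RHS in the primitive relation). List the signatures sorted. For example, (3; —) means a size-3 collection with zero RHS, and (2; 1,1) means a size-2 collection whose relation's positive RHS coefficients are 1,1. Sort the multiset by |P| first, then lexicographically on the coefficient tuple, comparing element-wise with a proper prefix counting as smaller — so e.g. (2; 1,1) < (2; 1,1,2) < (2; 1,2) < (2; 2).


20 collections generate NE(X_Σ); each relation:

  {5,7}:  v_{5} + v_{7} = 0  ⇒ sig = (2; —)
  {0,2}:  v_{0} + v_{2} = v_{5}  ⇒ sig = (2; 1)
  {1,2}:  v_{1} + v_{2} = v_{3}  ⇒ sig = (2; 1)
  {1,4}:  v_{1} + v_{4} = v_{0}  ⇒ sig = (2; 1)
  {1,6}:  v_{1} + v_{6} = v_{2}  ⇒ sig = (2; 1)
  {1,8}:  v_{1} + v_{8} = v_{7}  ⇒ sig = (2; 1)
  {3,4}:  v_{3} + v_{4} = v_{5}  ⇒ sig = (2; 1)
  {1,5}:  v_{1} + v_{5} = v_{0} + v_{3}  ⇒ sig = (2; 1,1)
  {2,7}:  v_{2} + v_{7} = v_{3} + v_{8}  ⇒ sig = (2; 1,1)
  {4,7}:  v_{4} + v_{7} = v_{0} + v_{8}  ⇒ sig = (2; 1,1)
  {6,7}:  v_{6} + v_{7} = v_{2} + v_{8}  ⇒ sig = (2; 1,1)
  {0,6}:  v_{0} + v_{6} = 2·v_{5} + v_{8}  ⇒ sig = (2; 1,2)
  {2,4}:  v_{2} + v_{4} = 2·v_{5} + v_{8}  ⇒ sig = (2; 1,2)
  {3,6}:  v_{3} + v_{6} = 2·v_{2}  ⇒ sig = (2; 2)
  {4,6}:  v_{4} + v_{6} = 3·v_{5} + 2·v_{8}  ⇒ sig = (2; 2,3)
  {0,3,8}:  v_{0} + v_{3} + v_{8} = 0  ⇒ sig = (3; —)
  {0,3,7}:  v_{0} + v_{3} + v_{7} = v_{1}  ⇒ sig = (3; 1)
  {0,5,8}:  v_{0} + v_{5} + v_{8} = v_{4}  ⇒ sig = (3; 1)
  {2,5,8}:  v_{2} + v_{5} + v_{8} = v_{6}  ⇒ sig = (3; 1)
  {3,5,8}:  v_{3} + v_{5} + v_{8} = v_{2}  ⇒ sig = (3; 1)

Hence PRS(X_Σ) =
    |P|=2: 15 collections, coeffs (), (1), (1), (1), (1), (1), (1), (1,1), (1,1), (1,1), (1,1), (1,2), (1,2), (2), (2,3)
    |P|=3: 5 collections, coeffs (), (1), (1), (1), (1)


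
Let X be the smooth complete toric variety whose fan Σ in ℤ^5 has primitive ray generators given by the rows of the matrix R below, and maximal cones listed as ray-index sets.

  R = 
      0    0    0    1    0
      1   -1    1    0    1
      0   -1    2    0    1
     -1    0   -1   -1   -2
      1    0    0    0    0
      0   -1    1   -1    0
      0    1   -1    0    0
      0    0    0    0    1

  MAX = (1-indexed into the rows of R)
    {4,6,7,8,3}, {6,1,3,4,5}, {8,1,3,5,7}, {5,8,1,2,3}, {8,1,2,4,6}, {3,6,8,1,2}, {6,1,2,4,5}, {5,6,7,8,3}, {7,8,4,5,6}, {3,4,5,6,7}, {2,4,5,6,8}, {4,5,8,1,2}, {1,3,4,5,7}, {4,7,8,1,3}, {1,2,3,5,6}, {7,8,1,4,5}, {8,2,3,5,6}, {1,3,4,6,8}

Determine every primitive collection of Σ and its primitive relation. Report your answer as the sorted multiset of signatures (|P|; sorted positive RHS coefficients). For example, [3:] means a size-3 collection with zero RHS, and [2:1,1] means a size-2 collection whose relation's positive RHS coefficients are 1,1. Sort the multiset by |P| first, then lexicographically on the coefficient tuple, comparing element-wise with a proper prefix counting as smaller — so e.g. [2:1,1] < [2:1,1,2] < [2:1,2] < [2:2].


Δ(Σ) — 8 vertices, 5 min non-faces:

  P={2,7}:  v_{2} + v_{7} = v_{5} + v_{8}  ⇒ sig = [2:1,1]
  P={1,6,7}:  v_{1} + v_{6} + v_{7} = 0  ⇒ sig = [3:]
  P={2,3,4}:  v_{2} + v_{3} + v_{4} = v_{1} + 2·v_{6}  ⇒ sig = [3:1,2]
  P={1,5,6,8}:  v_{1} + v_{5} + v_{6} + v_{8} = v_{2}  ⇒ sig = [4:1]
  P={3,4,5,8}:  v_{3} + v_{4} + v_{5} + v_{8} = v_{6}  ⇒ sig = [4:1]

Signatures (|P|; sorted positive RHS coefficients), sorted:
[[2:1,1], [3:], [3:1,2], [4:1], [4:1]]


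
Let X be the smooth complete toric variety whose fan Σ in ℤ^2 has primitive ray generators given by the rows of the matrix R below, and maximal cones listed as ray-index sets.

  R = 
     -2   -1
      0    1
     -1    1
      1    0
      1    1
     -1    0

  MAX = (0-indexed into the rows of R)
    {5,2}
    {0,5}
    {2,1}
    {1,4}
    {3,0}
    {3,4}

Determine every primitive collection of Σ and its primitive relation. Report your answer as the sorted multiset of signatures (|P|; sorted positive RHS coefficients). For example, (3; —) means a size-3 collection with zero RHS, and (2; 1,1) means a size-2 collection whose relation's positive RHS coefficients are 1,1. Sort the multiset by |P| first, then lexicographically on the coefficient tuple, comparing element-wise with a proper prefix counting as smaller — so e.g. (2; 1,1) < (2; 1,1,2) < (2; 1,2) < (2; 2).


9 collections generate NE(X_Σ); each relation:

  P={3,5}:  v_{3} + v_{5} = 0 — sig = (2; —)
  P={0,4}:  v_{0} + v_{4} = v_{5} — sig = (2; 1)
  P={1,3}:  v_{1} + v_{3} = v_{4} — sig = (2; 1)
  P={1,5}:  v_{1} + v_{5} = v_{2} — sig = (2; 1)
  P={2,3}:  v_{2} + v_{3} = v_{1} — sig = (2; 1)
  P={4,5}:  v_{4} + v_{5} = v_{1} — sig = (2; 1)
  P={0,1}:  v_{0} + v_{1} = 2·v_{5} — sig = (2; 2)
  P={2,4}:  v_{2} + v_{4} = 2·v_{1} — sig = (2; 2)
  P={0,2}:  v_{0} + v_{2} = 3·v_{5} — sig = (2; 3)

Signatures (|P|; sorted positive RHS coefficients), sorted:
    |P|=2: 9 collections, coeffs (), (1), (1), (1), (1), (1), (2), (2), (3)


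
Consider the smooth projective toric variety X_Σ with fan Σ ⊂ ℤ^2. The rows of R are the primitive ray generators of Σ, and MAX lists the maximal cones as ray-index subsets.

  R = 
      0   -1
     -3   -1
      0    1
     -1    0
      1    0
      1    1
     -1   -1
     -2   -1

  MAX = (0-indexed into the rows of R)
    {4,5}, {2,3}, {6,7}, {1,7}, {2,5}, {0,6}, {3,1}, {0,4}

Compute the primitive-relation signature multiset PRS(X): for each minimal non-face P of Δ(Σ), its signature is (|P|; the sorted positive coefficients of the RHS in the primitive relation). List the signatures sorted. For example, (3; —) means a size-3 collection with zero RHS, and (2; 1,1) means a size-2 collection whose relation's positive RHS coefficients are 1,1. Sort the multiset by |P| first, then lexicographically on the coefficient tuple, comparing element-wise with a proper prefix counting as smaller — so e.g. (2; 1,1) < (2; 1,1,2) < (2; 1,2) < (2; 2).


Primitive collections (20):

  {0,2}:  v_{0} + v_{2} = 0  ⇒ sig = (2; —)
  {3,4}:  v_{3} + v_{4} = 0  ⇒ sig = (2; —)
  {5,6}:  v_{5} + v_{6} = 0  ⇒ sig = (2; —)
  {0,3}:  v_{0} + v_{3} = v_{6}  ⇒ sig = (2; 1)
  {0,5}:  v_{0} + v_{5} = v_{4}  ⇒ sig = (2; 1)
  {1,4}:  v_{1} + v_{4} = v_{7}  ⇒ sig = (2; 1)
  {2,4}:  v_{2} + v_{4} = v_{5}  ⇒ sig = (2; 1)
  {2,6}:  v_{2} + v_{6} = v_{3}  ⇒ sig = (2; 1)
  {3,5}:  v_{3} + v_{5} = v_{2}  ⇒ sig = (2; 1)
  {3,6}:  v_{3} + v_{6} = v_{7}  ⇒ sig = (2; 1)
  {3,7}:  v_{3} + v_{7} = v_{1}  ⇒ sig = (2; 1)
  {4,6}:  v_{4} + v_{6} = v_{0}  ⇒ sig = (2; 1)
  {4,7}:  v_{4} + v_{7} = v_{6}  ⇒ sig = (2; 1)
  {5,7}:  v_{5} + v_{7} = v_{3}  ⇒ sig = (2; 1)
  {0,1}:  v_{0} + v_{1} = v_{6} + v_{7}  ⇒ sig = (2; 1,1)
  {0,7}:  v_{0} + v_{7} = 2·v_{6}  ⇒ sig = (2; 2)
  {1,5}:  v_{1} + v_{5} = 2·v_{3}  ⇒ sig = (2; 2)
  {1,6}:  v_{1} + v_{6} = 2·v_{7}  ⇒ sig = (2; 2)
  {2,7}:  v_{2} + v_{7} = 2·v_{3}  ⇒ sig = (2; 2)
  {1,2}:  v_{1} + v_{2} = 3·v_{3}  ⇒ sig = (2; 3)

Hence PRS(X_Σ) =
{ (2; —) ×3,  (2; 1) ×11,  (2; 1,1),  (2; 2) ×4,  (2; 3) }


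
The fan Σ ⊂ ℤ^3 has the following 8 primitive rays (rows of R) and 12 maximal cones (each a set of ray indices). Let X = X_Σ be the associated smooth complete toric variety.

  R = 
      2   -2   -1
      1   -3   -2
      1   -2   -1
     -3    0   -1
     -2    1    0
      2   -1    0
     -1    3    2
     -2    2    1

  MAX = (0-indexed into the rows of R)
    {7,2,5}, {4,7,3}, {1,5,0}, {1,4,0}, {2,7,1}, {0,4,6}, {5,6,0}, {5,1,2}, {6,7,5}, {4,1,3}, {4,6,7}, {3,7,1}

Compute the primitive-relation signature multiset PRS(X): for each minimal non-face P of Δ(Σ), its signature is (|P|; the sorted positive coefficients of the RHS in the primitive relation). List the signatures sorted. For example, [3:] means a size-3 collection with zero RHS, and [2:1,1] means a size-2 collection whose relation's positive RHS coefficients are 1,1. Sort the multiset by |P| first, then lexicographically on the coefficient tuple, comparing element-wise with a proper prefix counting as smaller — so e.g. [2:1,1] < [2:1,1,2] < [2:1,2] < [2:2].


12 minimal non-faces of Δ(Σ) (on 8 rays):

  • {0,7}:  v_{0} + v_{7} = 0  ⇒ sig = [2:]
  • {1,6}:  v_{1} + v_{6} = 0  ⇒ sig = [2:]
  • {4,5}:  v_{4} + v_{5} = 0  ⇒ sig = [2:]
  • {0,2}:  v_{0} + v_{2} = v_{1} + v_{5}  ⇒ sig = [2:1,1]
  • {0,3}:  v_{0} + v_{3} = v_{1} + v_{4}  ⇒ sig = [2:1,1]
  • {2,4}:  v_{2} + v_{4} = v_{1} + v_{7}  ⇒ sig = [2:1,1]
  • {2,6}:  v_{2} + v_{6} = v_{5} + v_{7}  ⇒ sig = [2:1,1]
  • {3,5}:  v_{3} + v_{5} = v_{1} + v_{7}  ⇒ sig = [2:1,1]
  • {3,6}:  v_{3} + v_{6} = v_{4} + v_{7}  ⇒ sig = [2:1,1]
  • {2,3}:  v_{2} + v_{3} = 2·v_{1} + 2·v_{7}  ⇒ sig = [2:2,2]
  • {1,4,7}:  v_{1} + v_{4} + v_{7} = v_{3}  ⇒ sig = [3:1]
  • {1,5,7}:  v_{1} + v_{5} + v_{7} = v_{2}  ⇒ sig = [3:1]

Signatures (|P|; sorted positive RHS coefficients), sorted:
{ [2:] ×3,  [2:1,1] ×6,  [2:2,2],  [3:1] ×2 }


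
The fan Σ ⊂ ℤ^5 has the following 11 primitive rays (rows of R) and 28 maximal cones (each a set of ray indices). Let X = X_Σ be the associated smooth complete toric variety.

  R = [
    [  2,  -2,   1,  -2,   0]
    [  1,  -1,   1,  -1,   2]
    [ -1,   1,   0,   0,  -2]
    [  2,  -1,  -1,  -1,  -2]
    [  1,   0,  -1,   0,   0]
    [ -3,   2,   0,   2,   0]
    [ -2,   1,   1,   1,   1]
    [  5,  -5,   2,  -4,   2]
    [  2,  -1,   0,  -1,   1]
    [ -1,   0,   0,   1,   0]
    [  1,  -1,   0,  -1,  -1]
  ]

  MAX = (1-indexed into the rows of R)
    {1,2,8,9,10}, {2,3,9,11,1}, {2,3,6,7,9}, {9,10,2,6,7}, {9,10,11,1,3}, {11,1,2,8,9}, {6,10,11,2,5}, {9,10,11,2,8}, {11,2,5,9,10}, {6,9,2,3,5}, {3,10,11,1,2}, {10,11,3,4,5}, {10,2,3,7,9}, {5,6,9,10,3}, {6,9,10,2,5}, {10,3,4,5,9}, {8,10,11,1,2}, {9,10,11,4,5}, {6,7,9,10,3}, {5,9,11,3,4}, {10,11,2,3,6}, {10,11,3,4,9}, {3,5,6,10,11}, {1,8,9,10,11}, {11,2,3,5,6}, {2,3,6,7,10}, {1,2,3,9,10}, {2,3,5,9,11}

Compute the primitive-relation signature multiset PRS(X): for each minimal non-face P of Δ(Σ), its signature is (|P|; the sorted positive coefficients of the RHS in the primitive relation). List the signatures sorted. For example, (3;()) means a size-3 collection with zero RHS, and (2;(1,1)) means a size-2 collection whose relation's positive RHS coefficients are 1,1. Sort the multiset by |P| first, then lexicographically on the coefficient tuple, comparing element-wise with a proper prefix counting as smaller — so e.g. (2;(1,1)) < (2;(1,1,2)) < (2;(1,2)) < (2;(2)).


20 collections generate NE(X_Σ); each relation:

  {1,5}:  v_{1} + v_{5} = v_{9} + v_{11}  so sig = (2;(1,1))
  {2,4}:  v_{2} + v_{4} = v_{9} + v_{11}  so sig = (2;(1,1))
  {5,7}:  v_{5} + v_{7} = v_{6} + v_{9}  so sig = (2;(1,1))
  {1,6}:  v_{1} + v_{6} = v_{2} + v_{3} + v_{10}  so sig = (2;(1,1,1))
  {4,6}:  v_{4} + v_{6} = v_{3} + v_{5} + v_{10}  so sig = (2;(1,1,1))
  {4,7}:  v_{4} + v_{7} = v_{3} + v_{9} + v_{10}  so sig = (2;(1,1,1))
  {6,8}:  v_{6} + v_{8} = v_{1} + v_{2} + v_{10}  so sig = (2;(1,1,1))
  {7,11}:  v_{7} + v_{11} = v_{2} + v_{3} + v_{10}  so sig = (2;(1,1,1))
  {7,8}:  v_{7} + v_{8} = v_{1} + 2·v_{2} + v_{3} + v_{9} + 2·v_{10}  so sig = (2;(1,1,1,2,2))
  {1,4}:  v_{1} + v_{4} = v_{3} + 2·v_{9} + v_{10} + 2·v_{11}  so sig = (2;(1,1,2,2))
  {4,8}:  v_{4} + v_{8} = v_{1} + 2·v_{9} + v_{10} + 2·v_{11}  so sig = (2;(1,1,2,2))
  {5,8}:  v_{5} + v_{8} = v_{2} + 2·v_{9} + v_{10} + 2·v_{11}  so sig = (2;(1,1,2,2))
  {1,7}:  v_{1} + v_{7} = 2·v_{2} + 2·v_{3} + v_{9} + 2·v_{10}  so sig = (2;(1,2,2,2))
  {3,8}:  v_{3} + v_{8} = 2·v_{1}  so sig = (2;(2))
  {6,9,11}:  v_{6} + v_{9} + v_{11} = 0  so sig = (3;())
  {2,3,5,10}:  v_{2} + v_{3} + v_{5} + v_{10} = 0  so sig = (4;())
  {1,2,9,10,11}:  v_{1} + v_{2} + v_{9} + v_{10} + v_{11} = v_{8}  so sig = (5;(1))
  {2,3,6,9,10}:  v_{2} + v_{3} + v_{6} + v_{9} + v_{10} = v_{7}  so sig = (5;(1))
  {2,3,9,10,11}:  v_{2} + v_{3} + v_{9} + v_{10} + v_{11} = v_{1}  so sig = (5;(1))
  {3,5,9,10,11}:  v_{3} + v_{5} + v_{9} + v_{10} + v_{11} = v_{4}  so sig = (5;(1))

Signatures (|P|; sorted positive RHS coefficients), sorted:
    |P|=2: 14 collections, coeffs (1,1), (1,1), (1,1), (1,1,1), (1,1,1), (1,1,1), (1,1,1), (1,1,1), (1,1,1,2,2), (1,1,2,2), (1,1,2,2), (1,1,2,2), (1,2,2,2), (2)
    |P|=3: 1 collection, coeffs ()
    |P|=4: 1 collection, coeffs ()
    |P|=5: 4 collections, coeffs (1), (1), (1), (1)


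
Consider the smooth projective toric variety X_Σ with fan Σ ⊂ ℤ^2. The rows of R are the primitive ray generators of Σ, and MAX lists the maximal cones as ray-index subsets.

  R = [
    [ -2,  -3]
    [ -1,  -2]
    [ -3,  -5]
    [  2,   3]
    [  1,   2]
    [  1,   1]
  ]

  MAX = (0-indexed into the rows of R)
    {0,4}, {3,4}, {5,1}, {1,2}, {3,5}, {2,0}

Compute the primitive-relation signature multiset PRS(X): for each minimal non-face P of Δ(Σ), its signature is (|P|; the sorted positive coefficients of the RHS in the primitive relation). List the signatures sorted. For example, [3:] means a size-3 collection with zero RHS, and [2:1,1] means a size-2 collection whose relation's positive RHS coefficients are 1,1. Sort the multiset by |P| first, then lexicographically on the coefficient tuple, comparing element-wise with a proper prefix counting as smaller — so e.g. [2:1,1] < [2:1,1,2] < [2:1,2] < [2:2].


Minimal non-faces — 9 found among 6 rays, 6 max cones:

  P = {0,3}:  v_{0} + v_{3} = 0  →  sig = [2:]
  P = {1,4}:  v_{1} + v_{4} = 0  →  sig = [2:]
  P = {0,1}:  v_{0} + v_{1} = v_{2}  →  sig = [2:1]
  P = {0,5}:  v_{0} + v_{5} = v_{1}  →  sig = [2:1]
  P = {1,3}:  v_{1} + v_{3} = v_{5}  →  sig = [2:1]
  P = {2,3}:  v_{2} + v_{3} = v_{1}  →  sig = [2:1]
  P = {2,4}:  v_{2} + v_{4} = v_{0}  →  sig = [2:1]
  P = {4,5}:  v_{4} + v_{5} = v_{3}  →  sig = [2:1]
  P = {2,5}:  v_{2} + v_{5} = 2·v_{1}  →  sig = [2:2]

Sorted signature multiset PRS(X):
{ [2:] ×2,  [2:1] ×6,  [2:2] }


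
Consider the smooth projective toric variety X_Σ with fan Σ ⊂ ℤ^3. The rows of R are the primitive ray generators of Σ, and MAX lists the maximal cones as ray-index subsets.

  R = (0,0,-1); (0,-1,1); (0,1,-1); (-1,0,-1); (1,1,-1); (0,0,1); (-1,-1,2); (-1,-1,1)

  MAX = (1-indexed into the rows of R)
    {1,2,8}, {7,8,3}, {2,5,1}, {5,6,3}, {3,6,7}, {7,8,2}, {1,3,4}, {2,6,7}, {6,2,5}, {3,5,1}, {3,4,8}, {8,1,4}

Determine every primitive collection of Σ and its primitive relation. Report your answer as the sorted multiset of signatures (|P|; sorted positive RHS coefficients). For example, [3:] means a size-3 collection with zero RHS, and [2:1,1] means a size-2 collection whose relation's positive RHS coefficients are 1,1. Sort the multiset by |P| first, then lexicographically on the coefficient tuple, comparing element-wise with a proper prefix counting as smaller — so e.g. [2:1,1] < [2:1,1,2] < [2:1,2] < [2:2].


11 minimal non-faces of Δ(Σ) (on 8 rays):

  {1,6}:  v_{1} + v_{6} = 0  so sig = [2:]
  {2,3}:  v_{2} + v_{3} = 0  so sig = [2:]
  {5,8}:  v_{5} + v_{8} = 0  so sig = [2:]
  {1,7}:  v_{1} + v_{7} = v_{8}  so sig = [2:1]
  {5,7}:  v_{5} + v_{7} = v_{6}  so sig = [2:1]
  {6,8}:  v_{6} + v_{8} = v_{7}  so sig = [2:1]
  {2,4}:  v_{2} + v_{4} = v_{1} + v_{8}  so sig = [2:1,1]
  {4,5}:  v_{4} + v_{5} = v_{1} + v_{3}  so sig = [2:1,1]
  {4,6}:  v_{4} + v_{6} = v_{3} + v_{8}  so sig = [2:1,1]
  {4,7}:  v_{4} + v_{7} = v_{3} + 2·v_{8}  so sig = [2:1,2]
  {1,3,8}:  v_{1} + v_{3} + v_{8} = v_{4}  so sig = [3:1]

Signatures (|P|; sorted positive RHS coefficients), sorted:
    [2:]
    [2:]
    [2:]
    [2:1]
    [2:1]
    [2:1]
    [2:1,1]
    [2:1,1]
    [2:1,1]
    [2:1,2]
    [3:1]


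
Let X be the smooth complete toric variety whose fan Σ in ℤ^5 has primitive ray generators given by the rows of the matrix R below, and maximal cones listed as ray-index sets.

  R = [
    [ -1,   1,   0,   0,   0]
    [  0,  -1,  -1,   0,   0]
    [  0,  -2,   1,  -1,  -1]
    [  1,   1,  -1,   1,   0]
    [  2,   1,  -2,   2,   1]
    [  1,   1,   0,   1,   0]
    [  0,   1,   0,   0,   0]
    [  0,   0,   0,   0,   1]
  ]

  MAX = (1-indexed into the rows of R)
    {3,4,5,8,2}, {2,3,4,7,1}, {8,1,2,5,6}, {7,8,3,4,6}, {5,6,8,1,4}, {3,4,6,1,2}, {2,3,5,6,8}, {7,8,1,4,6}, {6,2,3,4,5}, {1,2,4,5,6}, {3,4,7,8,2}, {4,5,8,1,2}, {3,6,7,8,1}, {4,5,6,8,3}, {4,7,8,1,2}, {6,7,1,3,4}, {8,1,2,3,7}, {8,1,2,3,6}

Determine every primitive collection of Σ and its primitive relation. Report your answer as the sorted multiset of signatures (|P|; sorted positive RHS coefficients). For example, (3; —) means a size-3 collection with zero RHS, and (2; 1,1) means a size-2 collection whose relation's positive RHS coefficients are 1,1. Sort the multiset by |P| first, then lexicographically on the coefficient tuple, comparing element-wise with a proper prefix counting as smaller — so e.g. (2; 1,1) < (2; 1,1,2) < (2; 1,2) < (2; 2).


Primitive collections (5):

  {5,7}:  v_{5} + v_{7} = 2·v_{4} + v_{8} — sig = (2; 1,2)
  {2,6,7}:  v_{2} + v_{6} + v_{7} = v_{4} — sig = (3; 1)
  {1,3,5}:  v_{1} + v_{3} + v_{5} = v_{2} + v_{6} — sig = (3; 1,1)
  {1,3,4,8}:  v_{1} + v_{3} + v_{4} + v_{8} = 0 — sig = (4; —)
  {2,4,6,8}:  v_{2} + v_{4} + v_{6} + v_{8} = v_{5} — sig = (4; 1)

Hence PRS(X_Σ) =
    (2; 1,2)
    (3; 1)
    (3; 1,1)
    (4; —)
    (4; 1)


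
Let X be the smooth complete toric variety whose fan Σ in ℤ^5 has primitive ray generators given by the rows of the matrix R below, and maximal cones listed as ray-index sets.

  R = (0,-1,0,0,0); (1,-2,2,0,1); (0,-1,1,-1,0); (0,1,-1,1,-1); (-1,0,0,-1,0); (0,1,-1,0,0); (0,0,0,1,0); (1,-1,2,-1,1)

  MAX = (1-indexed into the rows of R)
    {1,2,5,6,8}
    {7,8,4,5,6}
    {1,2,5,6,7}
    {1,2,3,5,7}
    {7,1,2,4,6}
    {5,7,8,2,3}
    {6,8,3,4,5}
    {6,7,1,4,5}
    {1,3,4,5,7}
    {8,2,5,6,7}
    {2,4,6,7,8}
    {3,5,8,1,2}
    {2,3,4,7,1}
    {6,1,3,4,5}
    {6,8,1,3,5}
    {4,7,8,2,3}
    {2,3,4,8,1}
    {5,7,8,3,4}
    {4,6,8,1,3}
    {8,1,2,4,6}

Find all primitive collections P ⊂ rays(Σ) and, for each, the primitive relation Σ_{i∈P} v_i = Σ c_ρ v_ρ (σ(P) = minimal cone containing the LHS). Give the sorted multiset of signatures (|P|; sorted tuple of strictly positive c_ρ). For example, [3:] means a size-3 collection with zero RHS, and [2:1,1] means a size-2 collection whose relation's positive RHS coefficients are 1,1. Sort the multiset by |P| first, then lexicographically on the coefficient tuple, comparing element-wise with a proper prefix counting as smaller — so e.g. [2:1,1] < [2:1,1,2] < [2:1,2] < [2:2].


Δ(Σ) — 8 vertices, 5 min non-faces:

  P = {3,6,7}:  v_{3} + v_{6} + v_{7} = 0  ⟹  sig = [3:]
  P = {1,7,8}:  v_{1} + v_{7} + v_{8} = v_{2}  ⟹  sig = [3:1]
  P = {2,3,6}:  v_{2} + v_{3} + v_{6} = v_{1} + v_{8}  ⟹  sig = [3:1,1]
  P = {2,4,5}:  v_{2} + v_{4} + v_{5} = v_{3} + v_{7}  ⟹  sig = [3:1,1]
  P = {1,4,5,8}:  v_{1} + v_{4} + v_{5} + v_{8} = v_{3}  ⟹  sig = [4:1]

Sorted signature multiset PRS(X):
[[3:], [3:1], [3:1,1], [3:1,1], [4:1]]


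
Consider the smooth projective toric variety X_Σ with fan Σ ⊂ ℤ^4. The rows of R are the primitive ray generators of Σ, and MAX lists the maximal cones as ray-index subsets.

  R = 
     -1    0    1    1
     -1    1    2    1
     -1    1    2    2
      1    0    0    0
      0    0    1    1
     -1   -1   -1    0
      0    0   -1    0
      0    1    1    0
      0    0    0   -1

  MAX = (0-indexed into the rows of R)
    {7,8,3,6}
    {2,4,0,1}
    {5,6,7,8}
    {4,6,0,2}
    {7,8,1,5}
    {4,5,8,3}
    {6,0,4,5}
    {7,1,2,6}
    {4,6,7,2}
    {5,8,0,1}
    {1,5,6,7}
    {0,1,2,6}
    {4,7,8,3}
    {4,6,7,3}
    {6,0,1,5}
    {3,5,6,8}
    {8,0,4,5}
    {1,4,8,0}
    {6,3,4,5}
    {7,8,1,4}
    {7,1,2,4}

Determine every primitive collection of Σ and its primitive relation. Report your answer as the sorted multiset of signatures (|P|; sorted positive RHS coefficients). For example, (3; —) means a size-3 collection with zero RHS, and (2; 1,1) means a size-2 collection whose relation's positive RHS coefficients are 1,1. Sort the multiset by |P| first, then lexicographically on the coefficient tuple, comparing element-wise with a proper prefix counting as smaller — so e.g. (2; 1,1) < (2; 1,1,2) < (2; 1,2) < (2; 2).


Minimal non-faces — 13 found among 9 rays, 21 max cones:

  P={0,3}:  v_{0} + v_{3} = v_{4}  →  sig = (2; 1)
  P={0,7}:  v_{0} + v_{7} = v_{1}  →  sig = (2; 1)
  P={2,8}:  v_{2} + v_{8} = v_{1}  →  sig = (2; 1)
  P={1,3}:  v_{1} + v_{3} = v_{4} + v_{7}  →  sig = (2; 1,1)
  P={2,3}:  v_{2} + v_{3} = 2·v_{4} + v_{6} + v_{7}  →  sig = (2; 1,1,2)
  P={2,5}:  v_{2} + v_{5} = 2·v_{0} + v_{6}  →  sig = (2; 1,2)
  P={3,5,7}:  v_{3} + v_{5} + v_{7} = 0  →  sig = (3; —)
  P={4,6,8}:  v_{4} + v_{6} + v_{8} = 0  →  sig = (3; —)
  P={1,4,6}:  v_{1} + v_{4} + v_{6} = v_{2}  →  sig = (3; 1)
  P={4,5,7}:  v_{4} + v_{5} + v_{7} = v_{0}  →  sig = (3; 1)
  P={0,6,8}:  v_{0} + v_{6} + v_{8} = v_{5} + v_{7}  →  sig = (3; 1,1)
  P={1,6,8}:  v_{1} + v_{6} + v_{8} = v_{5} + 2·v_{7}  →  sig = (3; 1,2)
  P={1,4,5}:  v_{1} + v_{4} + v_{5} = 2·v_{0}  →  sig = (3; 2)

so the primitive-relation signature multiset is
[(2; 1), (2; 1), (2; 1), (2; 1,1), (2; 1,1,2), (2; 1,2), (3; —), (3; —), (3; 1), (3; 1), (3; 1,1), (3; 1,2), (3; 2)]


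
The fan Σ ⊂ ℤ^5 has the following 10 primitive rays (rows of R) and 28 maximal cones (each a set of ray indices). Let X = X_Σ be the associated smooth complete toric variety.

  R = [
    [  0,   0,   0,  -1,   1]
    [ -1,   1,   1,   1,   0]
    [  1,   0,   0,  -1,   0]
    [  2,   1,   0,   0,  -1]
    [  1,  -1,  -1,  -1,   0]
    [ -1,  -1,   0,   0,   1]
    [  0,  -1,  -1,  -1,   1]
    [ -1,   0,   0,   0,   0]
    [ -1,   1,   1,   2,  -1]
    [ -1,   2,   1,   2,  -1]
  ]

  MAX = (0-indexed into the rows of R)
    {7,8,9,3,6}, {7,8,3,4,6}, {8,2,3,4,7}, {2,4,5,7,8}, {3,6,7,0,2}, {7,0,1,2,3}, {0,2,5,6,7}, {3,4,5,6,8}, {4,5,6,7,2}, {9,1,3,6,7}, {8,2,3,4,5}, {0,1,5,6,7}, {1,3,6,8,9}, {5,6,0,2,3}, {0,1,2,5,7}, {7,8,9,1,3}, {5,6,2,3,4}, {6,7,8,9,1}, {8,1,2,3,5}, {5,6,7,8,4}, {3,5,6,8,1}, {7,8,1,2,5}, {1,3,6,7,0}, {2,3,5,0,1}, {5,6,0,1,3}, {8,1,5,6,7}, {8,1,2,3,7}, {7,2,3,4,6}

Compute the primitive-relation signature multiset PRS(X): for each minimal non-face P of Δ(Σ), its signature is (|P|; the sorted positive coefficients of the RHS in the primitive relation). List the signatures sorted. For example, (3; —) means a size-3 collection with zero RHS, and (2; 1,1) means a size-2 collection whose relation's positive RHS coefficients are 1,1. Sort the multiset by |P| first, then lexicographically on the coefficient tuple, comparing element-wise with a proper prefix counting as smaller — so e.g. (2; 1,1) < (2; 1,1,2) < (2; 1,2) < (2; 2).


|primitive collections| = 11. Relations:

  P={1,4}:  v_{1} + v_{4} = 0 ; sig = (2; —)
  P={0,8}:  v_{0} + v_{8} = v_{1} ; sig = (2; 1)
  P={0,4}:  v_{0} + v_{4} = v_{2} + v_{6} ; sig = (2; 1,1)
  P={2,9}:  v_{2} + v_{9} = v_{1} + v_{3} + v_{7} ; sig = (2; 1,1,1)
  P={5,9}:  v_{5} + v_{9} = v_{1} + v_{6} + v_{8} ; sig = (2; 1,1,1)
  P={4,9}:  v_{4} + v_{9} = v_{3} + v_{6} + v_{7} + v_{8} ; sig = (2; 1,1,1,1)
  P={0,9}:  v_{0} + v_{9} = 2·v_{1} + v_{3} + v_{6} + v_{7} ; sig = (2; 1,1,1,2)
  P={2,6,8}:  v_{2} + v_{6} + v_{8} = 0 ; sig = (3; —)
  P={3,5,7}:  v_{3} + v_{5} + v_{7} = 0 ; sig = (3; —)
  P={1,2,6}:  v_{1} + v_{2} + v_{6} = v_{0} ; sig = (3; 1)
  P={1,3,6,7,8}:  v_{1} + v_{3} + v_{6} + v_{7} + v_{8} = v_{9} ; sig = (5; 1)

Sorted signature multiset PRS(X):
    |P|=2: 7 collections, coeffs (), (1), (1,1), (1,1,1), (1,1,1), (1,1,1,1), (1,1,1,2)
    |P|=3: 3 collections, coeffs (), (), (1)
    |P|=5: 1 collection, coeffs (1)


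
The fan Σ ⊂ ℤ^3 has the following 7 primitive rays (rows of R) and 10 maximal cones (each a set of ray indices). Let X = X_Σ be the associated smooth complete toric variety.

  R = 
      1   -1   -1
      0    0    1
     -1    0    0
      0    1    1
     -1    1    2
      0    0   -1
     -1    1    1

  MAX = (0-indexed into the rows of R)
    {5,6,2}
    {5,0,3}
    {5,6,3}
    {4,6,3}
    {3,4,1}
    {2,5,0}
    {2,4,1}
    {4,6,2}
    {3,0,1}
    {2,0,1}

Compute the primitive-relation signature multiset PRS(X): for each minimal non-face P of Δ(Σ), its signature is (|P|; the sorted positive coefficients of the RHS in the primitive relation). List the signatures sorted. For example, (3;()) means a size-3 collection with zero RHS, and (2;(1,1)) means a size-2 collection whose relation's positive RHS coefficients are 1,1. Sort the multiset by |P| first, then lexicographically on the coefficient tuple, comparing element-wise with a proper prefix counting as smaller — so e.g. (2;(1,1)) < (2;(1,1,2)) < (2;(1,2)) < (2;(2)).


6 minimal non-faces of Δ(Σ) (on 7 rays):

  • {0,6}:  v_{0} + v_{6} = 0 — sig = (2;())
  • {1,5}:  v_{1} + v_{5} = 0 — sig = (2;())
  • {0,4}:  v_{0} + v_{4} = v_{1} — sig = (2;(1))
  • {1,6}:  v_{1} + v_{6} = v_{4} — sig = (2;(1))
  • {2,3}:  v_{2} + v_{3} = v_{6} — sig = (2;(1))
  • {4,5}:  v_{4} + v_{5} = v_{6} — sig = (2;(1))

so the primitive-relation signature multiset is
[(2;()), (2;()), (2;(1)), (2;(1)), (2;(1)), (2;(1))]


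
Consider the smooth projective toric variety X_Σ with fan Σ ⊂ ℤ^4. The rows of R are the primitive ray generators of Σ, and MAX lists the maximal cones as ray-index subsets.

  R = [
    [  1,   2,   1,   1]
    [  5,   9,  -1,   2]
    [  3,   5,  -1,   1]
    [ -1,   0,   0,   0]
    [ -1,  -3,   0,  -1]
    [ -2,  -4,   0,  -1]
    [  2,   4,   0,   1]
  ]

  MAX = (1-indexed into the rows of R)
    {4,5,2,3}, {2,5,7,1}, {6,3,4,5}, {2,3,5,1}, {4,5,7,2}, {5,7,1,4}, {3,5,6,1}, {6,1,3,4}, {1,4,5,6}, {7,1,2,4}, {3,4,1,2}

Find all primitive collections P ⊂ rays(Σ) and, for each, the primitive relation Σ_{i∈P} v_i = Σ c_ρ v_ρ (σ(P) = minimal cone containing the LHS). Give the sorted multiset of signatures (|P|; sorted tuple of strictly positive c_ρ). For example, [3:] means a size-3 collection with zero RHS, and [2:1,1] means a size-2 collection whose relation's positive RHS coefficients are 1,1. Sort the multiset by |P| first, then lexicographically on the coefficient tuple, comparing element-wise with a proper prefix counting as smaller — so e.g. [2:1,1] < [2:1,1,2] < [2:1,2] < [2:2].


Σ has 5 primitive collections:

  P = {6,7}:  v_{6} + v_{7} = 0  →  sig = [2:]
  P = {2,6}:  v_{2} + v_{6} = v_{3}  →  sig = [2:1]
  P = {3,7}:  v_{3} + v_{7} = v_{2}  →  sig = [2:1]
  P = {1,3,4,5}:  v_{1} + v_{3} + v_{4} + v_{5} = v_{7}  →  sig = [4:1]
  P = {1,2,4,5}:  v_{1} + v_{2} + v_{4} + v_{5} = 2·v_{7}  →  sig = [4:2]

so the primitive-relation signature multiset is
    |P|=2: 3 collections, coeffs (), (1), (1)
    |P|=4: 2 collections, coeffs (1), (2)


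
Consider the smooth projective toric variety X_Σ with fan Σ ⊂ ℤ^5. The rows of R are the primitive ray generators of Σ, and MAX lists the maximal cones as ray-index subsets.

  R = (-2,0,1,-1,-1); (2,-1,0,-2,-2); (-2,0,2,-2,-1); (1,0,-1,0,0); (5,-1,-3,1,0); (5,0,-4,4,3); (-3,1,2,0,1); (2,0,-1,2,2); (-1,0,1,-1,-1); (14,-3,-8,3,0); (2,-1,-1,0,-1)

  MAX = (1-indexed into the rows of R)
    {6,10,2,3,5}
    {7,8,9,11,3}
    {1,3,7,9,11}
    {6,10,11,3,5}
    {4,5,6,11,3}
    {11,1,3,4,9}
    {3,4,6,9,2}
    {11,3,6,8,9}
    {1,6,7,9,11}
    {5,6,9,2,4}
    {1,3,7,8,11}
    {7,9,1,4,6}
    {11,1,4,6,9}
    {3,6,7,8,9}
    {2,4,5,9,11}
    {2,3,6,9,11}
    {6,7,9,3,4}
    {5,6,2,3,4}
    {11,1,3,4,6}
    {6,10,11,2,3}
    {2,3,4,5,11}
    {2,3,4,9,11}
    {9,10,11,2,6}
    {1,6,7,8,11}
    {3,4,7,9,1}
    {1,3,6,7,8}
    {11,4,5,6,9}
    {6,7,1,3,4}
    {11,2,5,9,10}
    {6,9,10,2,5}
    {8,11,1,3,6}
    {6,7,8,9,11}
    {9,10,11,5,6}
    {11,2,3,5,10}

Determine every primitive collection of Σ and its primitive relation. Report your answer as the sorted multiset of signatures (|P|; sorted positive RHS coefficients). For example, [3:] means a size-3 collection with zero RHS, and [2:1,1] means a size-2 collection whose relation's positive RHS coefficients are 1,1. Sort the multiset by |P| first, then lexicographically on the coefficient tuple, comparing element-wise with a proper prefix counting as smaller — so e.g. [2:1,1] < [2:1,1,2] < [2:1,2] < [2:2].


The 20 primitive collections of Σ (r=11, n=5):

  P = {1,5}:  v_{1} + v_{5} = v_{4} + v_{11}  ⟹  sig = [2:1,1]
  P = {4,8}:  v_{4} + v_{8} = v_{3} + v_{6}  ⟹  sig = [2:1,1]
  P = {5,7}:  v_{5} + v_{7} = v_{3} + v_{6} + v_{9}  ⟹  sig = [2:1,1,1]
  P = {1,2}:  v_{1} + v_{2} = v_{3} + v_{4} + v_{9} + v_{11}  ⟹  sig = [2:1,1,1,1]
  P = {7,10}:  v_{7} + v_{10} = v_{2} + v_{3} + 2·v_{6} + v_{9} + v_{11}  ⟹  sig = [2:1,1,1,1,2]
  P = {5,8}:  v_{5} + v_{8} = 2·v_{3} + 2·v_{6} + v_{9} + v_{11}  ⟹  sig = [2:1,1,2,2]
  P = {8,10}:  v_{8} + v_{10} = v_{2} + 2·v_{3} + 3·v_{6} + v_{9} + 2·v_{11}  ⟹  sig = [2:1,1,2,2,3]
  P = {1,10}:  v_{1} + v_{10} = 2·v_{5} + v_{11}  ⟹  sig = [2:1,2]
  P = {2,7}:  v_{2} + v_{7} = 2·v_{3} + v_{6} + 2·v_{9}  ⟹  sig = [2:1,2,2]
  P = {2,8}:  v_{2} + v_{8} = 3·v_{3} + 2·v_{6} + 2·v_{9} + v_{11}  ⟹  sig = [2:1,2,2,3]
  P = {4,10}:  v_{4} + v_{10} = 3·v_{5}  ⟹  sig = [2:3]
  P = {4,7,11}:  v_{4} + v_{7} + v_{11} = 0  ⟹  sig = [3:]
  P = {3,5,9}:  v_{3} + v_{5} + v_{9} = v_{2}  ⟹  sig = [3:1]
  P = {1,8,9}:  v_{1} + v_{8} + v_{9} = v_{7} + v_{11}  ⟹  sig = [3:1,1]
  P = {3,9,10}:  v_{3} + v_{9} + v_{10} = 2·v_{2} + v_{6} + v_{11}  ⟹  sig = [3:1,1,2]
  P = {1,3,6,9}:  v_{1} + v_{3} + v_{6} + v_{9} = 0  ⟹  sig = [4:]
  P = {2,5,6,11}:  v_{2} + v_{5} + v_{6} + v_{11} = v_{10}  ⟹  sig = [4:1]
  P = {3,6,7,11}:  v_{3} + v_{6} + v_{7} + v_{11} = v_{8}  ⟹  sig = [4:1]
  P = {2,4,6,11}:  v_{2} + v_{4} + v_{6} + v_{11} = 2·v_{5}  ⟹  sig = [4:2]
  P = {3,4,6,9,11}:  v_{3} + v_{4} + v_{6} + v_{9} + v_{11} = v_{5}  ⟹  sig = [5:1]

Hence PRS(X_Σ) =
    [2:1,1]
    [2:1,1]
    [2:1,1,1]
    [2:1,1,1,1]
    [2:1,1,1,1,2]
    [2:1,1,2,2]
    [2:1,1,2,2,3]
    [2:1,2]
    [2:1,2,2]
    [2:1,2,2,3]
    [2:3]
    [3:]
    [3:1]
    [3:1,1]
    [3:1,1,2]
    [4:]
    [4:1]
    [4:1]
    [4:2]
    [5:1]


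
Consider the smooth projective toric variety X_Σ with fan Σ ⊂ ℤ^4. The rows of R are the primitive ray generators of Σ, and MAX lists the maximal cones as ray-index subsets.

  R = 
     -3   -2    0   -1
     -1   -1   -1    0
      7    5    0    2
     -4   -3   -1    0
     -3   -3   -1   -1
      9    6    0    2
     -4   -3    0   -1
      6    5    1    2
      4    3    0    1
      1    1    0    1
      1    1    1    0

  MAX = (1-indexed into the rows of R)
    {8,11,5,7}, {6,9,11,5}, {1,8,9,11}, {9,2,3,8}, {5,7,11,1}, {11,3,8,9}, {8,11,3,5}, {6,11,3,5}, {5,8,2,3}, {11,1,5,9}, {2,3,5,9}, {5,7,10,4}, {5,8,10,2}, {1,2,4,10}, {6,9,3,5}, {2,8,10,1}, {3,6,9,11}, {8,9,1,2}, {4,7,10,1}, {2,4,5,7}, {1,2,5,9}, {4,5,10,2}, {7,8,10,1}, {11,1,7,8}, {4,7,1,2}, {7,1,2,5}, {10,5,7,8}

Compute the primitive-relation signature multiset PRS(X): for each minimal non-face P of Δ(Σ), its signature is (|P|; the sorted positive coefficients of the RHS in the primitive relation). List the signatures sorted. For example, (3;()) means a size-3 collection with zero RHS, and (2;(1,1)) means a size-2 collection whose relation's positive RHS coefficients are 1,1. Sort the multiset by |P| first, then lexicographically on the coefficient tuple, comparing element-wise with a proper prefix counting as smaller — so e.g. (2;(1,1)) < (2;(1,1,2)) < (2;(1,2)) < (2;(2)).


24 collections generate NE(X_Σ); each relation:

  {2,11}:  v_{2} + v_{11} = 0  so sig = (2;())
  {7,9}:  v_{7} + v_{9} = 0  so sig = (2;())
  {1,3}:  v_{1} + v_{3} = v_{9}  so sig = (2;(1))
  {3,7}:  v_{3} + v_{7} = v_{5} + v_{8}  so sig = (2;(1,1))
  {4,9}:  v_{4} + v_{9} = v_{2} + v_{10}  so sig = (2;(1,1))
  {4,11}:  v_{4} + v_{11} = v_{7} + v_{10}  so sig = (2;(1,1))
  {9,10}:  v_{9} + v_{10} = v_{2} + v_{8}  so sig = (2;(1,1))
  {10,11}:  v_{10} + v_{11} = v_{7} + v_{8}  so sig = (2;(1,1))
  {2,6}:  v_{2} + v_{6} = v_{3} + v_{5} + v_{9}  so sig = (2;(1,1,1))
  {6,7}:  v_{6} + v_{7} = v_{3} + v_{5} + v_{11}  so sig = (2;(1,1,1))
  {6,10}:  v_{6} + v_{10} = v_{3} + v_{5} + v_{8}  so sig = (2;(1,1,1))
  {3,4}:  v_{3} + v_{4} = v_{2} + v_{5} + v_{8} + v_{10}  so sig = (2;(1,1,1,1))
  {1,6}:  v_{1} + v_{6} = v_{5} + 2·v_{9} + v_{11}  so sig = (2;(1,1,2))
  {3,10}:  v_{3} + v_{10} = v_{2} + v_{5} + 2·v_{8}  so sig = (2;(1,1,2))
  {6,8}:  v_{6} + v_{8} = 2·v_{3} + v_{11}  so sig = (2;(1,2))
  {4,6}:  v_{4} + v_{6} = v_{2} + 2·v_{5} + 2·v_{8}  so sig = (2;(1,2,2))
  {4,8}:  v_{4} + v_{8} = 2·v_{10}  so sig = (2;(2))
  {1,5,8}:  v_{1} + v_{5} + v_{8} = 0  so sig = (3;())
  {2,7,8}:  v_{2} + v_{7} + v_{8} = v_{10}  so sig = (3;(1))
  {2,7,10}:  v_{2} + v_{7} + v_{10} = v_{4}  so sig = (3;(1))
  {5,8,9}:  v_{5} + v_{8} + v_{9} = v_{3}  so sig = (3;(1))
  {1,5,10}:  v_{1} + v_{5} + v_{10} = v_{2} + v_{7}  so sig = (3;(1,1))
  {1,4,5}:  v_{1} + v_{4} + v_{5} = 2·v_{2} + 2·v_{7}  so sig = (3;(2,2))
  {3,5,9,11}:  v_{3} + v_{5} + v_{9} + v_{11} = v_{6}  so sig = (4;(1))

so the primitive-relation signature multiset is
[(2;()), (2;()), (2;(1)), (2;(1,1)), (2;(1,1)), (2;(1,1)), (2;(1,1)), (2;(1,1)), (2;(1,1,1)), (2;(1,1,1)), (2;(1,1,1)), (2;(1,1,1,1)), (2;(1,1,2)), (2;(1,1,2)), (2;(1,2)), (2;(1,2,2)), (2;(2)), (3;()), (3;(1)), (3;(1)), (3;(1)), (3;(1,1)), (3;(2,2)), (4;(1))]


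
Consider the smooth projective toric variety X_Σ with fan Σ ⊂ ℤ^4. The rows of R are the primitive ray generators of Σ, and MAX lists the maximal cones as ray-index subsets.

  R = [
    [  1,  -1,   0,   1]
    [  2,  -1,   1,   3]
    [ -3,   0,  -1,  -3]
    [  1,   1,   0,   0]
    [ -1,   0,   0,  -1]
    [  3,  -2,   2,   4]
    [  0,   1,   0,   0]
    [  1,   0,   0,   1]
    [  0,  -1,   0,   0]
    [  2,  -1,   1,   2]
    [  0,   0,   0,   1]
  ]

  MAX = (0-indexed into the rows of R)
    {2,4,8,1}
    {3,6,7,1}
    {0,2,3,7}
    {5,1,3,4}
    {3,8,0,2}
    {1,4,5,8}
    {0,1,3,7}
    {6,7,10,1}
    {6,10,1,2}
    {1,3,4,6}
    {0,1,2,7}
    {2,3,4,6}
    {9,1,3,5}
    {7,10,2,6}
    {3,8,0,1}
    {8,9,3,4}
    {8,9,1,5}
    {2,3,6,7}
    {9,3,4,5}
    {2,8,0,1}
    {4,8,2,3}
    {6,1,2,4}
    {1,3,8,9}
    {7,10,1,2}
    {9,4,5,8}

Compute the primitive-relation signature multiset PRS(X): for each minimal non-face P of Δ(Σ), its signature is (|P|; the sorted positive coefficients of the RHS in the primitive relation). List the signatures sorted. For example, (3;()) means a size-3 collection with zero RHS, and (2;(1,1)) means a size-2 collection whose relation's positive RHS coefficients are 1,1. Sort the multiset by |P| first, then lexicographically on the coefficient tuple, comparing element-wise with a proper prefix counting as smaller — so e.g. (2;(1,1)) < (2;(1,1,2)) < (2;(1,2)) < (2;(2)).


The 24 primitive collections of Σ (r=11, n=4):

  • {4,7}:  v_{4} + v_{7} = 0 — sig = (2;())
  • {6,8}:  v_{6} + v_{8} = 0 — sig = (2;())
  • {0,4}:  v_{0} + v_{4} = v_{8} — sig = (2;(1))
  • {0,6}:  v_{0} + v_{6} = v_{7} — sig = (2;(1))
  • {7,8}:  v_{7} + v_{8} = v_{0} — sig = (2;(1))
  • {9,10}:  v_{9} + v_{10} = v_{1} — sig = (2;(1))
  • {2,9}:  v_{2} + v_{9} = v_{4} + v_{8} — sig = (2;(1,1))
  • {3,10}:  v_{3} + v_{10} = v_{6} + v_{7} — sig = (2;(1,1))
  • {5,7}:  v_{5} + v_{7} = v_{1} + v_{9} — sig = (2;(1,1))
  • {0,5}:  v_{0} + v_{5} = v_{1} + v_{8} + v_{9} — sig = (2;(1,1,1))
  • {4,10}:  v_{4} + v_{10} = v_{1} + v_{2} + v_{6} — sig = (2;(1,1,1))
  • {6,9}:  v_{6} + v_{9} = v_{1} + v_{3} + v_{4} — sig = (2;(1,1,1))
  • {7,9}:  v_{7} + v_{9} = v_{1} + v_{3} + v_{8} — sig = (2;(1,1,1))
  • {8,10}:  v_{8} + v_{10} = v_{1} + v_{2} + v_{7} — sig = (2;(1,1,1))
  • {0,9}:  v_{0} + v_{9} = v_{1} + v_{3} + 2·v_{8} — sig = (2;(1,1,2))
  • {0,10}:  v_{0} + v_{10} = v_{1} + v_{2} + 2·v_{7} — sig = (2;(1,1,2))
  • {2,5}:  v_{2} + v_{5} = v_{1} + 2·v_{4} + v_{8} — sig = (2;(1,1,2))
  • {5,10}:  v_{5} + v_{10} = 2·v_{1} + v_{4} — sig = (2;(1,2))
  • {5,6}:  v_{5} + v_{6} = 2·v_{1} + v_{3} + 2·v_{4} — sig = (2;(1,2,2))
  • {1,2,3}:  v_{1} + v_{2} + v_{3} = 0 — sig = (3;())
  • {1,4,9}:  v_{1} + v_{4} + v_{9} = v_{5} — sig = (3;(1))
  • {3,5,8}:  v_{3} + v_{5} + v_{8} = 2·v_{9} — sig = (3;(2))
  • {1,2,6,7}:  v_{1} + v_{2} + v_{6} + v_{7} = v_{10} — sig = (4;(1))
  • {1,3,4,8}:  v_{1} + v_{3} + v_{4} + v_{8} = v_{9} — sig = (4;(1))

Hence PRS(X_Σ) =
    (2;())
    (2;())
    (2;(1))
    (2;(1))
    (2;(1))
    (2;(1))
    (2;(1,1))
    (2;(1,1))
    (2;(1,1))
    (2;(1,1,1))
    (2;(1,1,1))
    (2;(1,1,1))
    (2;(1,1,1))
    (2;(1,1,1))
    (2;(1,1,2))
    (2;(1,1,2))
    (2;(1,1,2))
    (2;(1,2))
    (2;(1,2,2))
    (3;())
    (3;(1))
    (3;(2))
    (4;(1))
    (4;(1))


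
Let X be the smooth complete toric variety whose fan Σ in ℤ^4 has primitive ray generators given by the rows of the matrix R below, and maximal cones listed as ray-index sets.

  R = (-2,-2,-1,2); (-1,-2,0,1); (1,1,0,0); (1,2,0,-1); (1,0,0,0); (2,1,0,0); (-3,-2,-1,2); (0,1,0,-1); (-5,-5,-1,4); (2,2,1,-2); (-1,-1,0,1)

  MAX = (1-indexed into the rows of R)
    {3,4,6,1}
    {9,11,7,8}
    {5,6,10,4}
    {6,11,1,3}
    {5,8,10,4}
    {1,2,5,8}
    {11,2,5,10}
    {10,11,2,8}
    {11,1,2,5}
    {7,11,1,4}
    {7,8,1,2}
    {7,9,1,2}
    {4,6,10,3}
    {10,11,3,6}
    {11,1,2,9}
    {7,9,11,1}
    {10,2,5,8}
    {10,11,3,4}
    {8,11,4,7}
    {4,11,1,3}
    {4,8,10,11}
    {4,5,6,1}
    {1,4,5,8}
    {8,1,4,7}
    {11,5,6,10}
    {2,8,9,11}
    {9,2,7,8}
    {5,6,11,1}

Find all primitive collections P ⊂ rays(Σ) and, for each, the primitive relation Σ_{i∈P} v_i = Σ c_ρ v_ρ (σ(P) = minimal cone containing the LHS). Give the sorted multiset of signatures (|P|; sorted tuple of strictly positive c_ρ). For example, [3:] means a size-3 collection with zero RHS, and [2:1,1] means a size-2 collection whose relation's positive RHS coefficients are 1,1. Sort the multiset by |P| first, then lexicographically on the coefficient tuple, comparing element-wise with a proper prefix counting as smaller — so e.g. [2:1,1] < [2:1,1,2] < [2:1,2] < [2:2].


Minimal non-faces — 22 found among 11 rays, 28 max cones:

  P = {1,10}:  v_{1} + v_{10} = 0 ; sig = [2:]
  P = {2,4}:  v_{2} + v_{4} = 0 ; sig = [2:]
  P = {3,5}:  v_{3} + v_{5} = v_{6} ; sig = [2:1]
  P = {3,8}:  v_{3} + v_{8} = v_{4} ; sig = [2:1]
  P = {5,7}:  v_{5} + v_{7} = v_{1} ; sig = [2:1]
  P = {2,3}:  v_{2} + v_{3} = v_{5} + v_{11} ; sig = [2:1,1]
  P = {4,9}:  v_{4} + v_{9} = v_{7} + v_{11} ; sig = [2:1,1]
  P = {6,7}:  v_{6} + v_{7} = v_{1} + v_{3} ; sig = [2:1,1]
  P = {6,8}:  v_{6} + v_{8} = v_{4} + v_{5} ; sig = [2:1,1]
  P = {7,10}:  v_{7} + v_{10} = v_{8} + v_{11} ; sig = [2:1,1]
  P = {3,7}:  v_{3} + v_{7} = v_{1} + v_{4} + v_{11} ; sig = [2:1,1,1]
  P = {5,9}:  v_{5} + v_{9} = v_{1} + v_{2} + v_{11} ; sig = [2:1,1,1]
  P = {6,9}:  v_{6} + v_{9} = v_{1} + v_{5} + 2·v_{11} ; sig = [2:1,1,2]
  P = {9,10}:  v_{9} + v_{10} = v_{2} + v_{8} + 2·v_{11} ; sig = [2:1,1,2]
  P = {2,6}:  v_{2} + v_{6} = 2·v_{5} + v_{11} ; sig = [2:1,2]
  P = {3,9}:  v_{3} + v_{9} = v_{1} + 2·v_{11} ; sig = [2:1,2]
  P = {5,8,11}:  v_{5} + v_{8} + v_{11} = 0 ; sig = [3:]
  P = {1,8,11}:  v_{1} + v_{8} + v_{11} = v_{7} ; sig = [3:1]
  P = {2,7,11}:  v_{2} + v_{7} + v_{11} = v_{9} ; sig = [3:1]
  P = {4,5,11}:  v_{4} + v_{5} + v_{11} = v_{3} ; sig = [3:1]
  P = {1,8,9}:  v_{1} + v_{8} + v_{9} = v_{2} + 2·v_{7} ; sig = [3:1,2]
  P = {4,6,11}:  v_{4} + v_{6} + v_{11} = 2·v_{3} ; sig = [3:2]

Sorted signature multiset PRS(X):
    [2:]
    [2:]
    [2:1]
    [2:1]
    [2:1]
    [2:1,1]
    [2:1,1]
    [2:1,1]
    [2:1,1]
    [2:1,1]
    [2:1,1,1]
    [2:1,1,1]
    [2:1,1,2]
    [2:1,1,2]
    [2:1,2]
    [2:1,2]
    [3:]
    [3:1]
    [3:1]
    [3:1]
    [3:1,2]
    [3:2]
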